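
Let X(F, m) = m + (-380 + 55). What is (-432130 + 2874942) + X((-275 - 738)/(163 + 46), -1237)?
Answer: 2441250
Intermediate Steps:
X(F, m) = -325 + m (X(F, m) = m - 325 = -325 + m)
(-432130 + 2874942) + X((-275 - 738)/(163 + 46), -1237) = (-432130 + 2874942) + (-325 - 1237) = 2442812 - 1562 = 2441250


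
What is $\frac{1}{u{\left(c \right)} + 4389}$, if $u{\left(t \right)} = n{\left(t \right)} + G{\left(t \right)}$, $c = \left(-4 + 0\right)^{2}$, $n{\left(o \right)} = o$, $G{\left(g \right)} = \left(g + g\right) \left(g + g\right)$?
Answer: $\frac{1}{5429} \approx 0.0001842$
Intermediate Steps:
$G{\left(g \right)} = 4 g^{2}$ ($G{\left(g \right)} = 2 g 2 g = 4 g^{2}$)
$c = 16$ ($c = \left(-4\right)^{2} = 16$)
$u{\left(t \right)} = t + 4 t^{2}$
$\frac{1}{u{\left(c \right)} + 4389} = \frac{1}{16 \left(1 + 4 \cdot 16\right) + 4389} = \frac{1}{16 \left(1 + 64\right) + 4389} = \frac{1}{16 \cdot 65 + 4389} = \frac{1}{1040 + 4389} = \frac{1}{5429}$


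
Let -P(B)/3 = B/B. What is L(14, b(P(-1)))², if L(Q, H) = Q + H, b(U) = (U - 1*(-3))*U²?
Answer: 196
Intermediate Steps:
P(B) = -3 (P(B) = -3*B/B = -3*1 = -3)
b(U) = U²*(3 + U) (b(U) = (U + 3)*U² = (3 + U)*U² = U²*(3 + U))
L(Q, H) = H + Q
L(14, b(P(-1)))² = ((-3)²*(3 - 3) + 14)² = (9*0 + 14)² = (0 + 14)² = 14² = 196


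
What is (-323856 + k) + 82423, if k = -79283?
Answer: -320716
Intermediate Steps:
(-323856 + k) + 82423 = (-323856 - 79283) + 82423 = -403139 + 82423 = -320716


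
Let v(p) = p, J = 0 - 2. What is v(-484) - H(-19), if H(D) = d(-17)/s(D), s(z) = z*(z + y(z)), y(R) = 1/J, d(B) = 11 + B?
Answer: -119544/247 ≈ -483.98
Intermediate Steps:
J = -2
y(R) = -1/2 (y(R) = 1/(-2) = -1/2)
s(z) = z*(-1/2 + z) (s(z) = z*(z - 1/2) = z*(-1/2 + z))
H(D) = -6/(D*(-1/2 + D)) (H(D) = (11 - 17)/((D*(-1/2 + D))) = -6/(D*(-1/2 + D)))
v(-484) - H(-19) = -484 - (-12)/((-19)*(-1 + 2*(-19))) = -484 - (-12)*(-1)/(19*(-1 - 38)) = -484 - (-12)*(-1)/(19*(-39)) = -484 - (-12)*(-1)*(-1)/(19*39) = -484 - 1*(-4/247) = -484 + 4/247 = -119544/247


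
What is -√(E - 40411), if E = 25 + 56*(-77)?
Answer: -I*√44698 ≈ -211.42*I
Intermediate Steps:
E = -4287 (E = 25 - 4312 = -4287)
-√(E - 40411) = -√(-4287 - 40411) = -√(-44698) = -I*√44698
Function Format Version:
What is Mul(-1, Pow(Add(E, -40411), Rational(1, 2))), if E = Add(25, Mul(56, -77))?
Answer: Mul(-1, I, Pow(44698, Rational(1, 2))) ≈ Mul(-211.42, I)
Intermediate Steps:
E = -4287 (E = Add(25, -4312) = -4287)
Mul(-1, Pow(Add(E, -40411), Rational(1, 2))) = Mul(-1, Pow(Add(-4287, -40411), Rational(1, 2))) = Mul(-1, Pow(-44698, Rational(1, 2))) = Mul(-1, Mul(I, Pow(44698, Rational(1, 2)))) = Mul(-1, I, Pow(44698, Rational(1, 2)))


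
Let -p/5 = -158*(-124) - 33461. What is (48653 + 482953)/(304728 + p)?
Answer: 177202/124691 ≈ 1.4211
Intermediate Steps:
p = 69345 (p = -5*(-158*(-124) - 33461) = -5*(19592 - 33461) = -5*(-13869) = 69345)
(48653 + 482953)/(304728 + p) = (48653 + 482953)/(304728 + 69345) = 531606/374073 = 531606*(1/374073) = 177202/124691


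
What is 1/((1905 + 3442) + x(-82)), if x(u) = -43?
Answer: 1/5304 ≈ 0.00018854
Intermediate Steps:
1/((1905 + 3442) + x(-82)) = 1/((1905 + 3442) - 43) = 1/(5347 - 43) = 1/5304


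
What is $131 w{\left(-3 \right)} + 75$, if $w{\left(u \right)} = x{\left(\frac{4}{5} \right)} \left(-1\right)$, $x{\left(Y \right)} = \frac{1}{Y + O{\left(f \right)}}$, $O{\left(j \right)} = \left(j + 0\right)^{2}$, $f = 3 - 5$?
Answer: $\frac{1145}{24} \approx 47.708$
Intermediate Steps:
$f = -2$
$O{\left(j \right)} = j^{2}$
$x{\left(Y \right)} = \frac{1}{4 + Y}$ ($x{\left(Y \right)} = \frac{1}{Y + \left(-2\right)^{2}} = \frac{1}{Y + 4} = \frac{1}{4 + Y}$)
$w{\left(u \right)} = - \frac{5}{24}$ ($w{\left(u \right)} = \frac{1}{4 + \frac{4}{5}} \left(-1\right) = \frac{1}{\frac{24}{5}} \left(-1\right) = \frac{5}{24} \left(-1\right) = - \frac{5}{24}$)
$131 w{\left(-3 \right)} + 75 = 131 \left(- \frac{5}{24}\right) + 75 = - \frac{655}{24} + 75 = \frac{1145}{24}$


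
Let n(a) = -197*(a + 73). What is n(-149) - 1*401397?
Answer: -386425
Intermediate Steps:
n(a) = -14381 - 197*a (n(a) = -197*(73 + a) = -14381 - 197*a)
n(-149) - 1*401397 = (-14381 - 197*(-149)) - 1*401397 = (-14381 + 29353) - 401397 = 14972 - 401397 = -386425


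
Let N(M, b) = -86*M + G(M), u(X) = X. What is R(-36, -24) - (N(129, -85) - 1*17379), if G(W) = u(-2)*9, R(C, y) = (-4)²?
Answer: 28507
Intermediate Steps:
R(C, y) = 16
G(W) = -18 (G(W) = -2*9 = -18)
N(M, b) = -18 - 86*M (N(M, b) = -86*M - 18 = -18 - 86*M)
R(-36, -24) - (N(129, -85) - 1*17379) = 16 - ((-18 - 86*129) - 1*17379) = 16 - ((-18 - 11094) - 17379) = 16 - (-11112 - 17379) = 16 - 1*(-28491) = 16 + 28491 = 28507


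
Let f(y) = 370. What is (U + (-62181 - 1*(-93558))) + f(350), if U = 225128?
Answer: 256875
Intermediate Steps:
(U + (-62181 - 1*(-93558))) + f(350) = (225128 + (-62181 - 1*(-93558))) + 370 = (225128 + (-62181 + 93558)) + 370 = (225128 + 31377) + 370 = 256505 + 370 = 256875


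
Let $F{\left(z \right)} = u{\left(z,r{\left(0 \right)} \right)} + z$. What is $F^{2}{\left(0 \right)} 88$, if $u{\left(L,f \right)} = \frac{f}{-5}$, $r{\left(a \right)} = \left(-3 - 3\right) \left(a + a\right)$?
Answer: $0$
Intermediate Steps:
$r{\left(a \right)} = - 12 a$ ($r{\left(a \right)} = \left(-3 - 3\right) 2 a = - 6 \cdot 2 a = - 12 a$)
$u{\left(L,f \right)} = - \frac{f}{5}$ ($u{\left(L,f \right)} = f \left(- \frac{1}{5}\right) = - \frac{f}{5}$)
$F{\left(z \right)} = z$ ($F{\left(z \right)} = - \frac{\left(-12\right) 0}{5} + z = \left(- \frac{1}{5}\right) 0 + z = 0 + z = z$)
$F^{2}{\left(0 \right)} 88 = 0^{2} \cdot 88 = 0 \cdot 88 = 0$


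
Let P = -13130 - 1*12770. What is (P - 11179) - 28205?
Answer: -65284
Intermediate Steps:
P = -25900 (P = -13130 - 12770 = -25900)
(P - 11179) - 28205 = (-25900 - 11179) - 28205 = -37079 - 28205 = -65284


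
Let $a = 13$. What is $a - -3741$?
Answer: $3754$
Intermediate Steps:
$a - -3741 = 13 - -3741 = 13 + 3741 = 3754$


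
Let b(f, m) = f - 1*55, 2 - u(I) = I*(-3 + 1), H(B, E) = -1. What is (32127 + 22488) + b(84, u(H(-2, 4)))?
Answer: 54644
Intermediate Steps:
u(I) = 2 + 2*I (u(I) = 2 - I*(-3 + 1) = 2 - I*(-2) = 2 - (-2)*I = 2 + 2*I)
b(f, m) = -55 + f (b(f, m) = f - 55 = -55 + f)
(32127 + 22488) + b(84, u(H(-2, 4))) = (32127 + 22488) + (-55 + 84) = 54615 + 29 = 54644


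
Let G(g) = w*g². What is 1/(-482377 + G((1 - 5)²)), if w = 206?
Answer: -1/429641 ≈ -2.3275e-6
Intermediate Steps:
G(g) = 206*g²
1/(-482377 + G((1 - 5)²)) = 1/(-482377 + 206*((1 - 5)²)²) = 1/(-482377 + 206*((-4)²)²) = 1/(-482377 + 206*16²) = 1/(-482377 + 206*256) = 1/(-482377 + 52736) = 1/(-429641) = -1/429641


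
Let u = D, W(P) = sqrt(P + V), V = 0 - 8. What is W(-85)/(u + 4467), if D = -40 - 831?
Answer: I*sqrt(93)/3596 ≈ 0.0026818*I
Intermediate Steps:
V = -8
W(P) = sqrt(-8 + P) (W(P) = sqrt(P - 8) = sqrt(-8 + P))
D = -871
u = -871
W(-85)/(u + 4467) = sqrt(-8 - 85)/(-871 + 4467) = sqrt(-93)/3596 = (I*sqrt(93))*(1/3596) = I*sqrt(93)/3596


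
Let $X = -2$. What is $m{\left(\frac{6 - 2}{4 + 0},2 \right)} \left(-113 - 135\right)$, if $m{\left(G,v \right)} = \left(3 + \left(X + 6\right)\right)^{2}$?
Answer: $-12152$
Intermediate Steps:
$m{\left(G,v \right)} = 49$ ($m{\left(G,v \right)} = \left(3 + \left(-2 + 6\right)\right)^{2} = \left(3 + 4\right)^{2} = 7^{2} = 49$)
$m{\left(\frac{6 - 2}{4 + 0},2 \right)} \left(-113 - 135\right) = 49 \left(-113 - 135\right) = 49 \left(-248\right) = -12152$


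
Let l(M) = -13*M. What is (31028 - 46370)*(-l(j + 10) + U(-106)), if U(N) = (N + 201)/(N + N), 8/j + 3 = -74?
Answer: -16053538947/8162 ≈ -1.9669e+6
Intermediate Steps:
j = -8/77 (j = 8/(-3 - 74) = 8/(-77) = 8*(-1/77) = -8/77 ≈ -0.10390)
U(N) = (201 + N)/(2*N) (U(N) = (201 + N)/((2*N)) = (201 + N)*(1/(2*N)) = (201 + N)/(2*N))
(31028 - 46370)*(-l(j + 10) + U(-106)) = (31028 - 46370)*(-(-13)*(-8/77 + 10) + (1/2)*(201 - 106)/(-106)) = -15342*(-(-13)*762/77 + (1/2)*(-1/106)*95) = -15342*(-1*(-9906/77) - 95/212) = -15342*(9906/77 - 95/212) = -15342*2092757/16324 = -16053538947/8162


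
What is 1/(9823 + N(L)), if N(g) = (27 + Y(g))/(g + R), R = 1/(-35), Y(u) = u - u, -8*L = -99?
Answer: 3457/33965671 ≈ 0.00010178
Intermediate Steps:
L = 99/8 (L = -1/8*(-99) = 99/8 ≈ 12.375)
Y(u) = 0
R = -1/35 ≈ -0.028571
N(g) = 27/(-1/35 + g) (N(g) = (27 + 0)/(g - 1/35) = 27/(-1/35 + g))
1/(9823 + N(L)) = 1/(9823 + 945/(-1 + 35*(99/8))) = 1/(9823 + 945/(-1 + 3465/8)) = 1/(9823 + 945/(3457/8)) = 1/(9823 + 945*(8/3457)) = 1/(9823 + 7560/3457) = 1/(33965671/3457) = 3457/33965671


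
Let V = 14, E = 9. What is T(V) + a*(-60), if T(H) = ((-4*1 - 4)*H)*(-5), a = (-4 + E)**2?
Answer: -940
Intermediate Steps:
a = 25 (a = (-4 + 9)**2 = 5**2 = 25)
T(H) = 40*H (T(H) = ((-4 - 4)*H)*(-5) = -8*H*(-5) = 40*H)
T(V) + a*(-60) = 40*14 + 25*(-60) = 560 - 1500 = -940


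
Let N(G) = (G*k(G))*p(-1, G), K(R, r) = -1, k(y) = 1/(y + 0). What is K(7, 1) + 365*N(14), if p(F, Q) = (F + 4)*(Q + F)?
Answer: 14234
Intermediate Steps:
k(y) = 1/y
p(F, Q) = (4 + F)*(F + Q)
N(G) = -3 + 3*G (N(G) = (G/G)*((-1)² + 4*(-1) + 4*G - G) = 1*(1 - 4 + 4*G - G) = 1*(-3 + 3*G) = -3 + 3*G)
K(7, 1) + 365*N(14) = -1 + 365*(-3 + 3*14) = -1 + 365*(-3 + 42) = -1 + 365*39 = -1 + 14235 = 14234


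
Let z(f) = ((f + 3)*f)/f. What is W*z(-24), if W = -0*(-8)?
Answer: 0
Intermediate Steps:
W = 0 (W = -3*0 = 0)
z(f) = 3 + f (z(f) = ((3 + f)*f)/f = (f*(3 + f))/f = 3 + f)
W*z(-24) = 0*(3 - 24) = 0*(-21) = 0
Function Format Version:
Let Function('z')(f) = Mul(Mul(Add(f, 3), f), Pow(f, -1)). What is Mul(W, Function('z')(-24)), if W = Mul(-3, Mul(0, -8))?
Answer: 0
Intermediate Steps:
W = 0 (W = Mul(-3, 0) = 0)
Function('z')(f) = Add(3, f) (Function('z')(f) = Mul(Mul(Add(3, f), f), Pow(f, -1)) = Mul(Mul(f, Add(3, f)), Pow(f, -1)) = Add(3, f))
Mul(W, Function('z')(-24)) = Mul(0, Add(3, -24)) = Mul(0, -21) = 0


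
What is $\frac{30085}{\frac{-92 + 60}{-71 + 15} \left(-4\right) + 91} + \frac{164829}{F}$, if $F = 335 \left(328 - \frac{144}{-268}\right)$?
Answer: $\frac{23280444509}{68347260} \approx 340.62$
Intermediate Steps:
$F = 110060$ ($F = 335 \left(328 - - \frac{36}{67}\right) = 335 \left(328 + \frac{36}{67}\right) = 335 \cdot \frac{22012}{67} = 110060$)
$\frac{30085}{\frac{-92 + 60}{-71 + 15} \left(-4\right) + 91} + \frac{164829}{F} = \frac{30085}{\frac{-92 + 60}{-71 + 15} \left(-4\right) + 91} + \frac{164829}{110060} = \frac{30085}{- \frac{32}{-56} \left(-4\right) + 91} + 164829 \cdot \frac{1}{110060} = \frac{30085}{\left(-32\right) \left(- \frac{1}{56}\right) \left(-4\right) + 91} + \frac{164829}{110060} = \frac{30085}{\frac{4}{7} \left(-4\right) + 91} + \frac{164829}{110060} = \frac{30085}{- \frac{16}{7} + 91} + \frac{164829}{110060} = \frac{30085}{\frac{621}{7}} + \frac{164829}{110060} = 30085 \cdot \frac{7}{621} + \frac{164829}{110060} = \frac{210595}{621} + \frac{164829}{110060} = \frac{23280444509}{68347260}$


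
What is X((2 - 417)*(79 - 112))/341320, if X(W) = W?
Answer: 2739/68264 ≈ 0.040124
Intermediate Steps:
X((2 - 417)*(79 - 112))/341320 = ((2 - 417)*(79 - 112))/341320 = -415*(-33)*(1/341320) = 13695*(1/341320) = 2739/68264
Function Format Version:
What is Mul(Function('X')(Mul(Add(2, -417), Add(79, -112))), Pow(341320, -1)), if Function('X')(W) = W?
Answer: Rational(2739, 68264) ≈ 0.040124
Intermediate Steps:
Mul(Function('X')(Mul(Add(2, -417), Add(79, -112))), Pow(341320, -1)) = Mul(Mul(Add(2, -417), Add(79, -112)), Pow(341320, -1)) = Mul(Mul(-415, -33), Rational(1, 341320)) = Mul(13695, Rational(1, 341320)) = Rational(2739, 68264)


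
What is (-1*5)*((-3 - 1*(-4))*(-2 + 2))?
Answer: 0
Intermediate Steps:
(-1*5)*((-3 - 1*(-4))*(-2 + 2)) = -5*(-3 + 4)*0 = -5*0 = 0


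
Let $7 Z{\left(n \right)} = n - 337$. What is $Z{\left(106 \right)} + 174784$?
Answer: $174751$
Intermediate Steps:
$Z{\left(n \right)} = - \frac{337}{7} + \frac{n}{7}$ ($Z{\left(n \right)} = \frac{n - 337}{7} = \frac{-337 + n}{7} = - \frac{337}{7} + \frac{n}{7}$)
$Z{\left(106 \right)} + 174784 = \left(- \frac{337}{7} + \frac{1}{7} \cdot 106\right) + 174784 = \left(- \frac{337}{7} + \frac{106}{7}\right) + 174784 = -33 + 174784 = 174751$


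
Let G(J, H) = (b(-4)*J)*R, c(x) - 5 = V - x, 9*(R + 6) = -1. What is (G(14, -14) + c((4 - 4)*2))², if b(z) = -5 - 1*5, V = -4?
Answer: 59428681/81 ≈ 7.3369e+5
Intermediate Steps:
b(z) = -10 (b(z) = -5 - 5 = -10)
R = -55/9 (R = -6 + (⅑)*(-1) = -6 - ⅑ = -55/9 ≈ -6.1111)
c(x) = 1 - x (c(x) = 5 + (-4 - x) = 1 - x)
G(J, H) = 550*J/9 (G(J, H) = -10*J*(-55/9) = 550*J/9)
(G(14, -14) + c((4 - 4)*2))² = ((550/9)*14 + (1 - (4 - 4)*2))² = (7700/9 + (1 - 0*2))² = (7700/9 + (1 - 1*0))² = (7700/9 + (1 + 0))² = (7700/9 + 1)² = (7709/9)² = 59428681/81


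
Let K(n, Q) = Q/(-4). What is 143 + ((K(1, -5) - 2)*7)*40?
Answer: -67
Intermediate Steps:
K(n, Q) = -Q/4 (K(n, Q) = Q*(-¼) = -Q/4)
143 + ((K(1, -5) - 2)*7)*40 = 143 + ((-¼*(-5) - 2)*7)*40 = 143 + ((5/4 - 2)*7)*40 = 143 - ¾*7*40 = 143 - 21/4*40 = 143 - 210 = -67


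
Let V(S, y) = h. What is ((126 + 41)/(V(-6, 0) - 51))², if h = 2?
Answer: 27889/2401 ≈ 11.616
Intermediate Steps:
V(S, y) = 2
((126 + 41)/(V(-6, 0) - 51))² = ((126 + 41)/(2 - 51))² = (167/(-49))² = (167*(-1/49))² = (-167/49)² = 27889/2401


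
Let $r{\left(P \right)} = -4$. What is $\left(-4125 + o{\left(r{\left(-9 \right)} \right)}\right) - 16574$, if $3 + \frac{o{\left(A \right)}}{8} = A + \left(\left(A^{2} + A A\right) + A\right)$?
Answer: $-20531$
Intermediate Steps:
$o{\left(A \right)} = -24 + 16 A + 16 A^{2}$ ($o{\left(A \right)} = -24 + 8 \left(A + \left(\left(A^{2} + A A\right) + A\right)\right) = -24 + 8 \left(A + \left(\left(A^{2} + A^{2}\right) + A\right)\right) = -24 + 8 \left(A + \left(2 A^{2} + A\right)\right) = -24 + 8 \left(A + \left(A + 2 A^{2}\right)\right) = -24 + 8 \left(2 A + 2 A^{2}\right) = -24 + \left(16 A + 16 A^{2}\right) = -24 + 16 A + 16 A^{2}$)
$\left(-4125 + o{\left(r{\left(-9 \right)} \right)}\right) - 16574 = \left(-4125 + \left(-24 + 16 \left(-4\right) + 16 \left(-4\right)^{2}\right)\right) - 16574 = \left(-4125 - -168\right) - 16574 = \left(-4125 + 168\right) - 16574 = -3957 - 16574 = -20531$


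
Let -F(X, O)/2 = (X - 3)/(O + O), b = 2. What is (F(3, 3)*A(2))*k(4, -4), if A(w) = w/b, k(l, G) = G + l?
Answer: 0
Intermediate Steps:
A(w) = w/2
F(X, O) = -(-3 + X)/O (F(X, O) = -2*(X - 3)/(O + O) = -2*(-3 + X)/(2*O) = -2*(-3 + X)*1/(2*O) = -(-3 + X)/O)
(F(3, 3)*A(2))*k(4, -4) = (((3 - 1*3)/3)*((½)*2))*(-4 + 4) = (((3 - 3)/3)*1)*0 = (((⅓)*0)*1)*0 = (0*1)*0 = 0*0 = 0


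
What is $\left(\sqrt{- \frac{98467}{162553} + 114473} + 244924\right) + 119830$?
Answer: $364754 + \frac{\sqrt{3024758769123406}}{162553} \approx 3.6509 \cdot 10^{5}$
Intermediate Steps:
$\left(\sqrt{- \frac{98467}{162553} + 114473} + 244924\right) + 119830 = \left(\sqrt{\frac{18607831102}{162553}} + 244924\right) + 119830 = \left(\frac{\sqrt{3024758769123406}}{162553} + 244924\right) + 119830 = \left(244924 + \frac{\sqrt{3024758769123406}}{162553}\right) + 119830 = 364754 + \frac{\sqrt{3024758769123406}}{162553}$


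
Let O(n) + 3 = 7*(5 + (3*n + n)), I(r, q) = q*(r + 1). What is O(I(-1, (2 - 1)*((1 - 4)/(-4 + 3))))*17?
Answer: 544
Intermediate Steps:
I(r, q) = q*(1 + r)
O(n) = 32 + 28*n (O(n) = -3 + 7*(5 + (3*n + n)) = -3 + 7*(5 + 4*n) = -3 + (35 + 28*n) = 32 + 28*n)
O(I(-1, (2 - 1)*((1 - 4)/(-4 + 3))))*17 = (32 + 28*(((2 - 1)*((1 - 4)/(-4 + 3)))*(1 - 1)))*17 = (32 + 28*((1*(-3/(-1)))*0))*17 = (32 + 28*((1*(-3*(-1)))*0))*17 = (32 + 28*((1*3)*0))*17 = (32 + 28*(3*0))*17 = (32 + 28*0)*17 = (32 + 0)*17 = 32*17 = 544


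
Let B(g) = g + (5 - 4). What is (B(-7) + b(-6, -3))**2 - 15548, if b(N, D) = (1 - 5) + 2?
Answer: -15484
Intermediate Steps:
B(g) = 1 + g (B(g) = g + 1 = 1 + g)
b(N, D) = -2 (b(N, D) = -4 + 2 = -2)
(B(-7) + b(-6, -3))**2 - 15548 = ((1 - 7) - 2)**2 - 15548 = (-6 - 2)**2 - 15548 = (-8)**2 - 15548 = 64 - 15548 = -15484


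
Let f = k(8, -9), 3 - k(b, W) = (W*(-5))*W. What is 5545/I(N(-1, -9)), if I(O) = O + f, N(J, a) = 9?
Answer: 5545/417 ≈ 13.297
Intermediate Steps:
k(b, W) = 3 + 5*W² (k(b, W) = 3 - W*(-5)*W = 3 - (-5*W)*W = 3 - (-5)*W² = 3 + 5*W²)
f = 408 (f = 3 + 5*(-9)² = 3 + 5*81 = 3 + 405 = 408)
I(O) = 408 + O (I(O) = O + 408 = 408 + O)
5545/I(N(-1, -9)) = 5545/(408 + 9) = 5545/417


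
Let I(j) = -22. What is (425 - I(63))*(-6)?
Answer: -2682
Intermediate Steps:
(425 - I(63))*(-6) = (425 - 1*(-22))*(-6) = (425 + 22)*(-6) = 447*(-6) = -2682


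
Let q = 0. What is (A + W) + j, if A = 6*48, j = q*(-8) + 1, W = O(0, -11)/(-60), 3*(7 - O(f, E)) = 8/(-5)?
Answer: 259987/900 ≈ 288.87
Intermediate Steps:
O(f, E) = 113/15 (O(f, E) = 7 - 8/(3*(-5)) = 7 - 8*(-1)/(3*5) = 7 - ⅓*(-8/5) = 7 + 8/15 = 113/15)
W = -113/900 (W = (113/15)/(-60) = (113/15)*(-1/60) = -113/900 ≈ -0.12556)
j = 1 (j = 0*(-8) + 1 = 0 + 1 = 1)
A = 288
(A + W) + j = (288 - 113/900) + 1 = 259087/900 + 1 = 259987/900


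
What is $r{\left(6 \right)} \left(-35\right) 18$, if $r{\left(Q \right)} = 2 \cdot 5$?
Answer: $-6300$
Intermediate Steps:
$r{\left(Q \right)} = 10$
$r{\left(6 \right)} \left(-35\right) 18 = 10 \left(-35\right) 18 = \left(-350\right) 18 = -6300$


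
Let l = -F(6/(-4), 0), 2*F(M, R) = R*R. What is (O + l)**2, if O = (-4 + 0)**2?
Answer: 256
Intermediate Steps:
F(M, R) = R**2/2 (F(M, R) = (R*R)/2 = R**2/2)
O = 16 (O = (-4)**2 = 16)
l = 0 (l = -0**2/2 = -0/2 = -1*0 = 0)
(O + l)**2 = (16 + 0)**2 = 16**2 = 256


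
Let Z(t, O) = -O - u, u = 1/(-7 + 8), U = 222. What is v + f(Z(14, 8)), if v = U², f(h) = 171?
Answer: 49455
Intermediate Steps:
u = 1 (u = 1/1 = 1)
Z(t, O) = -1 - O (Z(t, O) = -O - 1*1 = -O - 1 = -1 - O)
v = 49284 (v = 222² = 49284)
v + f(Z(14, 8)) = 49284 + 171 = 49455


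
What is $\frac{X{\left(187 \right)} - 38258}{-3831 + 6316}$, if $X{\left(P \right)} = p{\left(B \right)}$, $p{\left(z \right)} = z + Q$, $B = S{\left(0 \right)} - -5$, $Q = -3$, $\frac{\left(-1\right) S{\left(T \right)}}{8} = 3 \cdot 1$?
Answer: $- \frac{7656}{497} \approx -15.404$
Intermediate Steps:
$S{\left(T \right)} = -24$ ($S{\left(T \right)} = - 8 \cdot 3 \cdot 1 = \left(-8\right) 3 = -24$)
$B = -19$ ($B = -24 - -5 = -24 + 5 = -19$)
$p{\left(z \right)} = -3 + z$ ($p{\left(z \right)} = z - 3 = -3 + z$)
$X{\left(P \right)} = -22$ ($X{\left(P \right)} = -3 - 19 = -22$)
$\frac{X{\left(187 \right)} - 38258}{-3831 + 6316} = \frac{-22 - 38258}{-3831 + 6316} = - \frac{38280}{2485} = \left(-38280\right) \frac{1}{2485} = - \frac{7656}{497}$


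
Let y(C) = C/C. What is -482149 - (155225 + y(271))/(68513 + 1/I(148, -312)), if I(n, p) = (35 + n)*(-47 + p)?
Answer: -1085105183743981/2250549280 ≈ -4.8215e+5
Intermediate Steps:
I(n, p) = (-47 + p)*(35 + n)
y(C) = 1
-482149 - (155225 + y(271))/(68513 + 1/I(148, -312)) = -482149 - (155225 + 1)/(68513 + 1/(-1645 - 47*148 + 35*(-312) + 148*(-312))) = -482149 - 155226/(68513 + 1/(-1645 - 6956 - 10920 - 46176)) = -482149 - 155226/(68513 + 1/(-65697)) = -482149 - 155226/(68513 - 1/65697) = -482149 - 155226/4501098560/65697 = -482149 - 155226*65697/4501098560 = -482149 - 1*5098941261/2250549280 = -482149 - 5098941261/2250549280 = -1085105183743981/2250549280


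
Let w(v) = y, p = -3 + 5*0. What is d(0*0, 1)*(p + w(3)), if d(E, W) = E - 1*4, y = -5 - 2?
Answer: 40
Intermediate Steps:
y = -7
p = -3 (p = -3 + 0 = -3)
d(E, W) = -4 + E (d(E, W) = E - 4 = -4 + E)
w(v) = -7
d(0*0, 1)*(p + w(3)) = (-4 + 0*0)*(-3 - 7) = (-4 + 0)*(-10) = -4*(-10) = 40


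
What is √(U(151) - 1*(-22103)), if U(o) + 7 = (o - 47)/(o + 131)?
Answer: 2*√109824477/141 ≈ 148.65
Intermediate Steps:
U(o) = -7 + (-47 + o)/(131 + o) (U(o) = -7 + (o - 47)/(o + 131) = -7 + (-47 + o)/(131 + o))
√(U(151) - 1*(-22103)) = √(2*(-482 - 3*151)/(131 + 151) - 1*(-22103)) = √(2*(-482 - 453)/282 + 22103) = √(2*(1/282)*(-935) + 22103) = √(-935/141 + 22103) = √(3115588/141) = 2*√109824477/141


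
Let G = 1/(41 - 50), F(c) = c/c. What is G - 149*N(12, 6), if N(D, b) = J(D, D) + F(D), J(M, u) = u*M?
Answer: -194446/9 ≈ -21605.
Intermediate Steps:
J(M, u) = M*u
F(c) = 1
N(D, b) = 1 + D² (N(D, b) = D*D + 1 = D² + 1 = 1 + D²)
G = -⅑ (G = 1/(-9) = -⅑ ≈ -0.11111)
G - 149*N(12, 6) = -⅑ - 149*(1 + 12²) = -⅑ - 149*(1 + 144) = -⅑ - 149*145 = -⅑ - 21605 = -194446/9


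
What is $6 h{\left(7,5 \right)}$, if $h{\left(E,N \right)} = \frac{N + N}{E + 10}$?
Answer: $\frac{60}{17} \approx 3.5294$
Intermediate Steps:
$h{\left(E,N \right)} = \frac{2 N}{10 + E}$
$6 h{\left(7,5 \right)} = 6 \cdot 2 \cdot 5 \frac{1}{10 + 7} = 6 \cdot 2 \cdot 5 \cdot \frac{1}{17} = 6 \cdot \frac{10}{17} = \frac{60}{17}$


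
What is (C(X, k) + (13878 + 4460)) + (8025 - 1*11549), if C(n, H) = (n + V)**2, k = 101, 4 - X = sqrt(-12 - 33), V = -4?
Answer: 14769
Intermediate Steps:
X = 4 - 3*I*sqrt(5) (X = 4 - sqrt(-12 - 33) = 4 - sqrt(-45) = 4 - 3*I*sqrt(5) ≈ 4.0 - 6.7082*I)
C(n, H) = (-4 + n)**2 (C(n, H) = (n - 4)**2 = (-4 + n)**2)
(C(X, k) + (13878 + 4460)) + (8025 - 1*11549) = ((-4 + (4 - 3*I*sqrt(5)))**2 + (13878 + 4460)) + (8025 - 1*11549) = ((-3*I*sqrt(5))**2 + 18338) + (8025 - 11549) = (-45 + 18338) - 3524 = 18293 - 3524 = 14769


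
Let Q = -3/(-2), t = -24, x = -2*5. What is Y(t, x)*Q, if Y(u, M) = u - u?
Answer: 0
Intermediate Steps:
x = -10
Q = 3/2 (Q = -3*(-½) = 3/2 ≈ 1.5000)
Y(u, M) = 0
Y(t, x)*Q = 0*(3/2) = 0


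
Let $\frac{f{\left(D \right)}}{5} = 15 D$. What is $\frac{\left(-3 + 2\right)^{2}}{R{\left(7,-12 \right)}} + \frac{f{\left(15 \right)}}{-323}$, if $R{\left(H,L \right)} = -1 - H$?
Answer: $- \frac{9323}{2584} \approx -3.608$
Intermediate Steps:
$f{\left(D \right)} = 75 D$ ($f{\left(D \right)} = 5 \cdot 15 D = 75 D$)
$\frac{\left(-3 + 2\right)^{2}}{R{\left(7,-12 \right)}} + \frac{f{\left(15 \right)}}{-323} = \frac{\left(-3 + 2\right)^{2}}{-1 - 7} + \frac{75 \cdot 15}{-323} = \frac{\left(-1\right)^{2}}{-1 - 7} + 1125 \left(- \frac{1}{323}\right) = 1 \frac{1}{-8} - \frac{1125}{323} = 1 \left(- \frac{1}{8}\right) - \frac{1125}{323} = - \frac{1}{8} - \frac{1125}{323} = - \frac{9323}{2584}$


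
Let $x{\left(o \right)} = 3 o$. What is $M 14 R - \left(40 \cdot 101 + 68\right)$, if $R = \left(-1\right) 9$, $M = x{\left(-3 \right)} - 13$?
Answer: $-1336$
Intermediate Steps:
$M = -22$ ($M = 3 \left(-3\right) - 13 = -9 - 13 = -22$)
$R = -9$
$M 14 R - \left(40 \cdot 101 + 68\right) = \left(-22\right) 14 \left(-9\right) - \left(40 \cdot 101 + 68\right) = \left(-308\right) \left(-9\right) - \left(4040 + 68\right) = 2772 - 4108 = -1336$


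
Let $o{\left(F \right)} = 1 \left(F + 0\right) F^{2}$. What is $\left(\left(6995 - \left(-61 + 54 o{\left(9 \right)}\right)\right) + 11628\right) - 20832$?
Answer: $-41514$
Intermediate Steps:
$o{\left(F \right)} = F^{3}$ ($o{\left(F \right)} = 1 F F^{2} = F F^{2} = F^{3}$)
$\left(\left(6995 - \left(-61 + 54 o{\left(9 \right)}\right)\right) + 11628\right) - 20832 = \left(\left(6995 + \left(61 - 54 \cdot 9^{3}\right)\right) + 11628\right) - 20832 = \left(\left(6995 + \left(61 - 39366\right)\right) + 11628\right) - 20832 = \left(\left(6995 - 39305\right) + 11628\right) - 20832 = \left(-32310 + 11628\right) - 20832 = -20682 - 20832 = -41514$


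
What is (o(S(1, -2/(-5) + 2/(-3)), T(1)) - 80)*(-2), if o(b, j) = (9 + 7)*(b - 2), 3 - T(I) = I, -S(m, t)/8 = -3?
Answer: -544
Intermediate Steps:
S(m, t) = 24 (S(m, t) = -8*(-3) = 24)
T(I) = 3 - I
o(b, j) = -32 + 16*b (o(b, j) = 16*(-2 + b) = -32 + 16*b)
(o(S(1, -2/(-5) + 2/(-3)), T(1)) - 80)*(-2) = ((-32 + 16*24) - 80)*(-2) = ((-32 + 384) - 80)*(-2) = (352 - 80)*(-2) = 272*(-2) = -544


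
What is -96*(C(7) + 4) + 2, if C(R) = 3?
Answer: -670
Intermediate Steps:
-96*(C(7) + 4) + 2 = -96*(3 + 4) + 2 = -96*7 + 2 = -672 + 2 = -670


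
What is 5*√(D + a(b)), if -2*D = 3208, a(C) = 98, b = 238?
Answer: 5*I*√1506 ≈ 194.04*I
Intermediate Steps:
D = -1604 (D = -½*3208 = -1604)
5*√(D + a(b)) = 5*√(-1604 + 98) = 5*√(-1506) = 5*(I*√1506) = 5*I*√1506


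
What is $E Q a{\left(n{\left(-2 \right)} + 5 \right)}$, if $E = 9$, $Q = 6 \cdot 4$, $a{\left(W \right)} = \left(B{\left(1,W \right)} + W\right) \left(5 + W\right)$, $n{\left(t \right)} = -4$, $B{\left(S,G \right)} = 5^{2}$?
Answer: $33696$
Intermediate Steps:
$B{\left(S,G \right)} = 25$
$a{\left(W \right)} = \left(5 + W\right) \left(25 + W\right)$ ($a{\left(W \right)} = \left(25 + W\right) \left(5 + W\right) = \left(5 + W\right) \left(25 + W\right)$)
$Q = 24$
$E Q a{\left(n{\left(-2 \right)} + 5 \right)} = 9 \cdot 24 \left(125 + \left(-4 + 5\right)^{2} + 30 \left(-4 + 5\right)\right) = 216 \left(125 + 1^{2} + 30 \cdot 1\right) = 216 \left(125 + 1 + 30\right) = 216 \cdot 156 = 33696$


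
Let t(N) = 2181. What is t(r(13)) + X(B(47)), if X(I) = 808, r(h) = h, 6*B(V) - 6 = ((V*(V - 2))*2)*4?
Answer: 2989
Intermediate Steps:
B(V) = 1 + 4*V*(-2 + V)/3 (B(V) = 1 + (((V*(V - 2))*2)*4)/6 = 1 + (((V*(-2 + V))*2)*4)/6 = 1 + ((2*V*(-2 + V))*4)/6 = 1 + (8*V*(-2 + V))/6 = 1 + 4*V*(-2 + V)/3)
t(r(13)) + X(B(47)) = 2181 + 808 = 2989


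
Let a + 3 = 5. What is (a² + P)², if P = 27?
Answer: 961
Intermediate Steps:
a = 2 (a = -3 + 5 = 2)
(a² + P)² = (2² + 27)² = (4 + 27)² = 31² = 961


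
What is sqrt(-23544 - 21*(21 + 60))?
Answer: 3*I*sqrt(2805) ≈ 158.89*I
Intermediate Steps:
sqrt(-23544 - 21*(21 + 60)) = sqrt(-23544 - 21*81) = sqrt(-23544 - 1701) = sqrt(-25245) = 3*I*sqrt(2805)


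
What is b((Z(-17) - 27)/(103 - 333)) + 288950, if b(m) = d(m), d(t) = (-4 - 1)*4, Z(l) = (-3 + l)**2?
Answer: 288930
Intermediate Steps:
d(t) = -20 (d(t) = -5*4 = -20)
b(m) = -20
b((Z(-17) - 27)/(103 - 333)) + 288950 = -20 + 288950 = 288930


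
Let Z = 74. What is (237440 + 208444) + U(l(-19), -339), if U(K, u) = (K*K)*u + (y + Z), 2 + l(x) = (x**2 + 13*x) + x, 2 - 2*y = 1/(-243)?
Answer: -1208221271/486 ≈ -2.4861e+6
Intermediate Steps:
y = 487/486 (y = 1 - 1/2/(-243) = 1 - 1/2*(-1/243) = 1 + 1/486 = 487/486 ≈ 1.0021)
l(x) = -2 + x**2 + 14*x (l(x) = -2 + ((x**2 + 13*x) + x) = -2 + (x**2 + 14*x) = -2 + x**2 + 14*x)
U(K, u) = 36451/486 + u*K**2 (U(K, u) = (K*K)*u + (487/486 + 74) = K**2*u + 36451/486 = u*K**2 + 36451/486 = 36451/486 + u*K**2)
(237440 + 208444) + U(l(-19), -339) = (237440 + 208444) + (36451/486 - 339*(-2 + (-19)**2 + 14*(-19))**2) = 445884 + (36451/486 - 339*(-2 + 361 - 266)**2) = 445884 + (36451/486 - 339*93**2) = 445884 + (36451/486 - 339*8649) = 445884 + (36451/486 - 2932011) = 445884 - 1424920895/486 = -1208221271/486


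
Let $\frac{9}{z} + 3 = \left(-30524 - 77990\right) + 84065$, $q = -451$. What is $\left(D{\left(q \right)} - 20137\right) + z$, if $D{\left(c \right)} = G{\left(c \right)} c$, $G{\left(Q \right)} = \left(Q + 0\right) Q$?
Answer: $- \frac{2243568514585}{24452} \approx -9.1754 \cdot 10^{7}$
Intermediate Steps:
$z = - \frac{9}{24452}$ ($z = \frac{9}{-3 + \left(\left(-30524 - 77990\right) + 84065\right)} = \frac{9}{-3 + \left(-108514 + 84065\right)} = \frac{9}{-3 - 24449} = \frac{9}{-24452} = 9 \left(- \frac{1}{24452}\right) = - \frac{9}{24452} \approx -0.00036807$)
$G{\left(Q \right)} = Q^{2}$ ($G{\left(Q \right)} = Q Q = Q^{2}$)
$D{\left(c \right)} = c^{3}$ ($D{\left(c \right)} = c^{2} c = c^{3}$)
$\left(D{\left(q \right)} - 20137\right) + z = \left(\left(-451\right)^{3} - 20137\right) - \frac{9}{24452} = \left(-91733851 - 20137\right) - \frac{9}{24452} = -91753988 - \frac{9}{24452} = - \frac{2243568514585}{24452}$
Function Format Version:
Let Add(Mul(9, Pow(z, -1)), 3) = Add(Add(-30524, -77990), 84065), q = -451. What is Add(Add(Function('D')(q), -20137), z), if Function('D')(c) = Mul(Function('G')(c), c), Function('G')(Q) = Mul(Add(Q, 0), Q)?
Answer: Rational(-2243568514585, 24452) ≈ -9.1754e+7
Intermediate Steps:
z = Rational(-9, 24452) (z = Mul(9, Pow(Add(-3, Add(Add(-30524, -77990), 84065)), -1)) = Mul(9, Pow(Add(-3, Add(-108514, 84065)), -1)) = Mul(9, Pow(Add(-3, -24449), -1)) = Mul(9, Pow(-24452, -1)) = Mul(9, Rational(-1, 24452)) = Rational(-9, 24452) ≈ -0.00036807)
Function('G')(Q) = Pow(Q, 2) (Function('G')(Q) = Mul(Q, Q) = Pow(Q, 2))
Function('D')(c) = Pow(c, 3) (Function('D')(c) = Mul(Pow(c, 2), c) = Pow(c, 3))
Add(Add(Function('D')(q), -20137), z) = Add(Add(Pow(-451, 3), -20137), Rational(-9, 24452)) = Add(Add(-91733851, -20137), Rational(-9, 24452)) = Add(-91753988, Rational(-9, 24452)) = Rational(-2243568514585, 24452)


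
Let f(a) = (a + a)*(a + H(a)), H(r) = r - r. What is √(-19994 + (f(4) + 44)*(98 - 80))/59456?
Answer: I*√18626/59456 ≈ 0.0022954*I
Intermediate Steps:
H(r) = 0
f(a) = 2*a² (f(a) = (a + a)*(a + 0) = (2*a)*a = 2*a²)
√(-19994 + (f(4) + 44)*(98 - 80))/59456 = √(-19994 + (2*4² + 44)*(98 - 80))/59456 = √(-19994 + (2*16 + 44)*18)*(1/59456) = √(-19994 + (32 + 44)*18)*(1/59456) = √(-19994 + 76*18)*(1/59456) = √(-19994 + 1368)*(1/59456) = √(-18626)*(1/59456) = (I*√18626)*(1/59456) = I*√18626/59456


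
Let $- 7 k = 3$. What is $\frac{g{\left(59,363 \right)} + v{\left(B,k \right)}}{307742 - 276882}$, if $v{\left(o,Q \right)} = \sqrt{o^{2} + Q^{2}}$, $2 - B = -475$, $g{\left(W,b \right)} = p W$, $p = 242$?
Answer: $\frac{7139}{15430} + \frac{39 \sqrt{7330}}{216020} \approx 0.47813$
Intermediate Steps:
$g{\left(W,b \right)} = 242 W$
$B = 477$ ($B = 2 - -475 = 2 + 475 = 477$)
$k = - \frac{3}{7}$ ($k = \left(- \frac{1}{7}\right) 3 = - \frac{3}{7} \approx -0.42857$)
$v{\left(o,Q \right)} = \sqrt{Q^{2} + o^{2}}$
$\frac{g{\left(59,363 \right)} + v{\left(B,k \right)}}{307742 - 276882} = \frac{242 \cdot 59 + \sqrt{\left(- \frac{3}{7}\right)^{2} + 477^{2}}}{307742 - 276882} = \frac{14278 + \sqrt{\frac{9}{49} + 227529}}{30860} = \left(14278 + \sqrt{\frac{11148930}{49}}\right) \frac{1}{30860} = \left(14278 + \frac{39 \sqrt{7330}}{7}\right) \frac{1}{30860} = \frac{7139}{15430} + \frac{39 \sqrt{7330}}{216020}$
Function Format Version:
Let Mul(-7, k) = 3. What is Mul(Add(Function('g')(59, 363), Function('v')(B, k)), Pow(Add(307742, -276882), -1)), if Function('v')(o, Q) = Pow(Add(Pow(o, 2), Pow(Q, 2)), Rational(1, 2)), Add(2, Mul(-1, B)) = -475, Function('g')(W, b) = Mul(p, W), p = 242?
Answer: Add(Rational(7139, 15430), Mul(Rational(39, 216020), Pow(7330, Rational(1, 2)))) ≈ 0.47813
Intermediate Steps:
Function('g')(W, b) = Mul(242, W)
B = 477 (B = Add(2, Mul(-1, -475)) = Add(2, 475) = 477)
k = Rational(-3, 7) (k = Mul(Rational(-1, 7), 3) = Rational(-3, 7) ≈ -0.42857)
Function('v')(o, Q) = Pow(Add(Pow(Q, 2), Pow(o, 2)), Rational(1, 2))
Mul(Add(Function('g')(59, 363), Function('v')(B, k)), Pow(Add(307742, -276882), -1)) = Mul(Add(Mul(242, 59), Pow(Add(Pow(Rational(-3, 7), 2), Pow(477, 2)), Rational(1, 2))), Pow(Add(307742, -276882), -1)) = Mul(Add(14278, Pow(Add(Rational(9, 49), 227529), Rational(1, 2))), Pow(30860, -1)) = Mul(Add(14278, Pow(Rational(11148930, 49), Rational(1, 2))), Rational(1, 30860)) = Mul(Add(14278, Mul(Rational(39, 7), Pow(7330, Rational(1, 2)))), Rational(1, 30860)) = Add(Rational(7139, 15430), Mul(Rational(39, 216020), Pow(7330, Rational(1, 2))))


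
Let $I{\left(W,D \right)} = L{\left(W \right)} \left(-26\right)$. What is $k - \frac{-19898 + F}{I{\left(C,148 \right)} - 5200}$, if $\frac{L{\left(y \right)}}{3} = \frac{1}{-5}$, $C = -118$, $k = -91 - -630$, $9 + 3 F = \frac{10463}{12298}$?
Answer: $\frac{511810333297}{956366268} \approx 535.16$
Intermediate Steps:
$F = - \frac{100219}{36894}$ ($F = -3 + \frac{10463 \cdot \frac{1}{12298}}{3} = -3 + \frac{1}{3} \cdot \frac{10463}{12298} = -3 + \frac{10463}{36894} = - \frac{100219}{36894} \approx -2.7164$)
$k = 539$ ($k = -91 + 630 = 539$)
$L{\left(y \right)} = - \frac{3}{5}$ ($L{\left(y \right)} = \frac{3}{-5} = 3 \left(- \frac{1}{5}\right) = - \frac{3}{5}$)
$I{\left(W,D \right)} = \frac{78}{5}$ ($I{\left(W,D \right)} = \left(- \frac{3}{5}\right) \left(-26\right) = \frac{78}{5}$)
$k - \frac{-19898 + F}{I{\left(C,148 \right)} - 5200} = 539 - \frac{-19898 - \frac{100219}{36894}}{\frac{78}{5} - 5200} = 539 - - \frac{734217031}{36894 \left(- \frac{25922}{5}\right)} = 539 - \left(- \frac{734217031}{36894}\right) \left(- \frac{5}{25922}\right) = 539 - \frac{3671085155}{956366268} = \frac{511810333297}{956366268}$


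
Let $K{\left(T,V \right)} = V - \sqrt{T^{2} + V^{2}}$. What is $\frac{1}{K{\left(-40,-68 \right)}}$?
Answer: $\frac{17}{400} - \frac{\sqrt{389}}{400} \approx -0.0068077$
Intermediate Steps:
$\frac{1}{K{\left(-40,-68 \right)}} = \frac{1}{-68 - \sqrt{\left(-40\right)^{2} + \left(-68\right)^{2}}} = \frac{1}{-68 - \sqrt{1600 + 4624}} = \frac{1}{-68 - \sqrt{6224}} = \frac{1}{-68 - 4 \sqrt{389}}$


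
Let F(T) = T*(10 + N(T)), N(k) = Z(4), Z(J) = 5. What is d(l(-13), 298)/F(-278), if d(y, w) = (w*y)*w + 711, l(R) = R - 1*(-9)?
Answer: 70901/834 ≈ 85.013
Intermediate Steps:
l(R) = 9 + R (l(R) = R + 9 = 9 + R)
N(k) = 5
d(y, w) = 711 + y*w**2 (d(y, w) = y*w**2 + 711 = 711 + y*w**2)
F(T) = 15*T (F(T) = T*(10 + 5) = T*15 = 15*T)
d(l(-13), 298)/F(-278) = (711 + (9 - 13)*298**2)/((15*(-278))) = (711 - 4*88804)/(-4170) = (711 - 355216)*(-1/4170) = -354505*(-1/4170) = 70901/834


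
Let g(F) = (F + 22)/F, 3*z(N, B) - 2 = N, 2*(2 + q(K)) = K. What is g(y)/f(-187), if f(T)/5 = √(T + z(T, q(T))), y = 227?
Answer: -249*I*√2238/846710 ≈ -0.013912*I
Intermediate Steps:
q(K) = -2 + K/2
z(N, B) = ⅔ + N/3
g(F) = (22 + F)/F
f(T) = 5*√(⅔ + 4*T/3) (f(T) = 5*√(T + (⅔ + T/3)) = 5*√(⅔ + 4*T/3))
g(y)/f(-187) = ((22 + 227)/227)/((5*√(6 + 12*(-187))/3)) = ((1/227)*249)/((5*√(6 - 2244)/3)) = 249/(227*((5*√(-2238)/3))) = 249/(227*((5*(I*√2238)/3))) = 249/(227*((5*I*√2238/3))) = 249*(-I*√2238/3730)/227 = -249*I*√2238/846710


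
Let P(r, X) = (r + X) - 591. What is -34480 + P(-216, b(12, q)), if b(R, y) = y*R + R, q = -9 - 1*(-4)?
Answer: -35335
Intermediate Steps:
q = -5 (q = -9 + 4 = -5)
b(R, y) = R + R*y (b(R, y) = R*y + R = R + R*y)
P(r, X) = -591 + X + r (P(r, X) = (X + r) - 591 = -591 + X + r)
-34480 + P(-216, b(12, q)) = -34480 + (-591 + 12*(1 - 5) - 216) = -34480 + (-591 + 12*(-4) - 216) = -34480 + (-591 - 48 - 216) = -34480 - 855 = -35335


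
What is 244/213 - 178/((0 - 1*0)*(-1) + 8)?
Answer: -17981/852 ≈ -21.104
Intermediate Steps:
244/213 - 178/((0 - 1*0)*(-1) + 8) = 244*(1/213) - 178/((0 + 0)*(-1) + 8) = 244/213 - 178/(0*(-1) + 8) = 244/213 - 178/(0 + 8) = 244/213 - 178/8 = 244/213 - 178*⅛ = 244/213 - 89/4 = -17981/852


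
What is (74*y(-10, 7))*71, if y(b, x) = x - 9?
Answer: -10508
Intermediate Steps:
y(b, x) = -9 + x
(74*y(-10, 7))*71 = (74*(-9 + 7))*71 = (74*(-2))*71 = -148*71 = -10508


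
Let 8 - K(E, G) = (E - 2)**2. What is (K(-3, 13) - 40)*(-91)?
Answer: 5187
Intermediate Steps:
K(E, G) = 8 - (-2 + E)**2 (K(E, G) = 8 - (E - 2)**2 = 8 - (-2 + E)**2)
(K(-3, 13) - 40)*(-91) = ((8 - (-2 - 3)**2) - 40)*(-91) = ((8 - 1*(-5)**2) - 40)*(-91) = ((8 - 1*25) - 40)*(-91) = ((8 - 25) - 40)*(-91) = (-17 - 40)*(-91) = -57*(-91) = 5187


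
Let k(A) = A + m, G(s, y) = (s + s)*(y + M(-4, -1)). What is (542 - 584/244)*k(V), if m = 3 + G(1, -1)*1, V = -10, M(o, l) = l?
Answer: -362076/61 ≈ -5935.7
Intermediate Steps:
G(s, y) = 2*s*(-1 + y) (G(s, y) = (s + s)*(y - 1) = (2*s)*(-1 + y) = 2*s*(-1 + y))
m = -1 (m = 3 + (2*1*(-1 - 1))*1 = 3 + (2*1*(-2))*1 = 3 - 4*1 = 3 - 4 = -1)
k(A) = -1 + A (k(A) = A - 1 = -1 + A)
(542 - 584/244)*k(V) = (542 - 584/244)*(-1 - 10) = (542 - 584*1/244)*(-11) = (542 - 146/61)*(-11) = (32916/61)*(-11) = -362076/61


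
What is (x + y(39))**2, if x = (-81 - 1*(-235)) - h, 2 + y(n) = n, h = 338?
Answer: 21609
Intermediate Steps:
y(n) = -2 + n
x = -184 (x = (-81 - 1*(-235)) - 1*338 = (-81 + 235) - 338 = 154 - 338 = -184)
(x + y(39))**2 = (-184 + (-2 + 39))**2 = (-184 + 37)**2 = (-147)**2 = 21609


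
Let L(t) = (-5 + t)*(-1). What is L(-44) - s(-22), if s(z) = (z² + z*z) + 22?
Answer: -941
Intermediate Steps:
L(t) = 5 - t
s(z) = 22 + 2*z² (s(z) = (z² + z²) + 22 = 2*z² + 22 = 22 + 2*z²)
L(-44) - s(-22) = (5 - 1*(-44)) - (22 + 2*(-22)²) = (5 + 44) - (22 + 2*484) = 49 - (22 + 968) = 49 - 1*990 = 49 - 990 = -941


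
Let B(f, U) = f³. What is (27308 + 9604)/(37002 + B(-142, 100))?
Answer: -18456/1413143 ≈ -0.013060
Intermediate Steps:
(27308 + 9604)/(37002 + B(-142, 100)) = (27308 + 9604)/(37002 + (-142)³) = 36912/(37002 - 2863288) = 36912/(-2826286) = 36912*(-1/2826286) = -18456/1413143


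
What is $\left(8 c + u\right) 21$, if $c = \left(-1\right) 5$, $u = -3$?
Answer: $-903$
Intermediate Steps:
$c = -5$
$\left(8 c + u\right) 21 = \left(8 \left(-5\right) - 3\right) 21 = \left(-40 - 3\right) 21 = \left(-43\right) 21 = -903$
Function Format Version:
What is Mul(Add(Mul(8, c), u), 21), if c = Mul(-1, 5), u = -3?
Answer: -903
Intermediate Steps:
c = -5
Mul(Add(Mul(8, c), u), 21) = Mul(Add(Mul(8, -5), -3), 21) = Mul(Add(-40, -3), 21) = Mul(-43, 21) = -903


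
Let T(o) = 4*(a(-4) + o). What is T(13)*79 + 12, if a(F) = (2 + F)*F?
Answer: 6648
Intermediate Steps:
a(F) = F*(2 + F)
T(o) = 32 + 4*o (T(o) = 4*(-4*(2 - 4) + o) = 4*(-4*(-2) + o) = 4*(8 + o) = 32 + 4*o)
T(13)*79 + 12 = (32 + 4*13)*79 + 12 = (32 + 52)*79 + 12 = 84*79 + 12 = 6636 + 12 = 6648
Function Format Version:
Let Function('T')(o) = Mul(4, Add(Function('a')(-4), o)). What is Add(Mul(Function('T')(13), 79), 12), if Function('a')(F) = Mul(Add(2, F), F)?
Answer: 6648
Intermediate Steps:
Function('a')(F) = Mul(F, Add(2, F))
Function('T')(o) = Add(32, Mul(4, o)) (Function('T')(o) = Mul(4, Add(Mul(-4, Add(2, -4)), o)) = Mul(4, Add(Mul(-4, -2), o)) = Mul(4, Add(8, o)) = Add(32, Mul(4, o)))
Add(Mul(Function('T')(13), 79), 12) = Add(Mul(Add(32, Mul(4, 13)), 79), 12) = Add(Mul(Add(32, 52), 79), 12) = Add(Mul(84, 79), 12) = Add(6636, 12) = 6648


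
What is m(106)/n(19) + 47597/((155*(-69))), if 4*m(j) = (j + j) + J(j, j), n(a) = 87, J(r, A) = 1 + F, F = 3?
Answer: -1187803/310155 ≈ -3.8297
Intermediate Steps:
J(r, A) = 4 (J(r, A) = 1 + 3 = 4)
m(j) = 1 + j/2 (m(j) = ((j + j) + 4)/4 = (2*j + 4)/4 = (4 + 2*j)/4 = 1 + j/2)
m(106)/n(19) + 47597/((155*(-69))) = (1 + (1/2)*106)/87 + 47597/((155*(-69))) = (1 + 53)*(1/87) + 47597/(-10695) = 54*(1/87) + 47597*(-1/10695) = 18/29 - 47597/10695 = -1187803/310155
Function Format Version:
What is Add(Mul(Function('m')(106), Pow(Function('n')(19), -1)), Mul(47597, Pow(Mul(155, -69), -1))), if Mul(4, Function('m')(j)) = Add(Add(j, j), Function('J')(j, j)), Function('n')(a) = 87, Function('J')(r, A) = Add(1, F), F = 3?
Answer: Rational(-1187803, 310155) ≈ -3.8297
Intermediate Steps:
Function('J')(r, A) = 4 (Function('J')(r, A) = Add(1, 3) = 4)
Function('m')(j) = Add(1, Mul(Rational(1, 2), j)) (Function('m')(j) = Mul(Rational(1, 4), Add(Add(j, j), 4)) = Mul(Rational(1, 4), Add(Mul(2, j), 4)) = Mul(Rational(1, 4), Add(4, Mul(2, j))) = Add(1, Mul(Rational(1, 2), j)))
Add(Mul(Function('m')(106), Pow(Function('n')(19), -1)), Mul(47597, Pow(Mul(155, -69), -1))) = Add(Mul(Add(1, Mul(Rational(1, 2), 106)), Pow(87, -1)), Mul(47597, Pow(Mul(155, -69), -1))) = Add(Mul(Add(1, 53), Rational(1, 87)), Mul(47597, Pow(-10695, -1))) = Add(Mul(54, Rational(1, 87)), Mul(47597, Rational(-1, 10695))) = Add(Rational(18, 29), Rational(-47597, 10695)) = Rational(-1187803, 310155)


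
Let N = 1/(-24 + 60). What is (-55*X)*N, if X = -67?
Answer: 3685/36 ≈ 102.36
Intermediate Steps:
N = 1/36 ≈ 0.027778
(-55*X)*N = -55*(-67)*(1/36) = 3685*(1/36) = 3685/36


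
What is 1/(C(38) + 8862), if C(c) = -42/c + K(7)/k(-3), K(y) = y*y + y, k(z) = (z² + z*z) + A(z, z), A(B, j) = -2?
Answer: 38/336847 ≈ 0.00011281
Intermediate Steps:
k(z) = -2 + 2*z² (k(z) = (z² + z*z) - 2 = (z² + z²) - 2 = 2*z² - 2 = -2 + 2*z²)
K(y) = y + y² (K(y) = y² + y = y + y²)
C(c) = 7/2 - 42/c (C(c) = -42/c + (7*(1 + 7))/(-2 + 2*(-3)²) = -42/c + (7*8)/(-2 + 2*9) = -42/c + 56/(-2 + 18) = -42/c + 56/16 = -42/c + 56*(1/16) = -42/c + 7/2 = 7/2 - 42/c)
1/(C(38) + 8862) = 1/((7/2 - 42/38) + 8862) = 1/((7/2 - 42*1/38) + 8862) = 1/((7/2 - 21/19) + 8862) = 1/(91/38 + 8862) = 1/(336847/38) = 38/336847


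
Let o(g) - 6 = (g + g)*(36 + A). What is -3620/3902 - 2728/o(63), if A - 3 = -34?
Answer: -1618372/310209 ≈ -5.2170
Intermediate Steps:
A = -31 (A = 3 - 34 = -31)
o(g) = 6 + 10*g (o(g) = 6 + (g + g)*(36 - 31) = 6 + (2*g)*5 = 6 + 10*g)
-3620/3902 - 2728/o(63) = -3620/3902 - 2728/(6 + 10*63) = -3620*1/3902 - 2728/(6 + 630) = -1810/1951 - 2728/636 = -1810/1951 - 2728*1/636 = -1810/1951 - 682/159 = -1618372/310209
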